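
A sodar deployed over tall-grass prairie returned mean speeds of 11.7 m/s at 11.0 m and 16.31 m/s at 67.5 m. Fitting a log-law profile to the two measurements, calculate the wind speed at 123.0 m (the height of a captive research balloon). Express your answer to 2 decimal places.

17.83 m/s

Log law: V ∝ ln(z/z₀). From the pair, with r = V₁/V₂ = 0.71735,
ln z₀ = (ln z₁ − r·ln z₂)/(1 − r) = (2.3979 − 0.71735×4.2121)/0.28265 = -2.2066 → z₀ = 0.1101 m
V₃ = V₁ · ln(z₃/z₀)/ln(z₁/z₀) = 11.7 × 7.0187/4.6045 = 17.8348 m/s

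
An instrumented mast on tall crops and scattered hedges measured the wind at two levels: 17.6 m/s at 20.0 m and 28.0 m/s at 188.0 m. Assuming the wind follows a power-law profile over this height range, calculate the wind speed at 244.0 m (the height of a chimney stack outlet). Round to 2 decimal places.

First find α: α = ln(V₂/V₁)/ln(z₂/z₁) = ln(28.0/17.6)/ln(188.0/20.0) = 0.46431/2.24071 = 0.2072
Extrapolate from 188.0 m to 244.0 m: V₃ = 28.0 × (244.0/188.0)^0.2072 = 28.0 × 1.0555 = 29.5543 m/s

29.55 m/s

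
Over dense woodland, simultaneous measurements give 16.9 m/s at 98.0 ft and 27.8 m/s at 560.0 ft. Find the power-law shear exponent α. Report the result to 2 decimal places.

α ≈ 0.29

Power law: V₂/V₁ = (z₂/z₁)^α ⇒ α = ln(V₂/V₁) / ln(z₂/z₁)
α = ln(27.8/16.9) / ln(560.0/98.0) = ln(1.6450) / ln(5.7143)
  = 0.49772 / 1.74297 = 0.28556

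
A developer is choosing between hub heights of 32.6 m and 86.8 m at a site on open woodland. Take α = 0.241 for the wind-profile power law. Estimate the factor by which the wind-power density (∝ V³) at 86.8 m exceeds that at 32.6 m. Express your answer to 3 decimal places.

2.030

Speed ratio: V_B/V_A = (z_B/z_A)^α = (86.8/32.6)^0.241 = (2.6626)^0.241 = 1.26619
Power-density ratio: P_B/P_A = (V_B/V_A)³ = (1.26619)³ = 2.02999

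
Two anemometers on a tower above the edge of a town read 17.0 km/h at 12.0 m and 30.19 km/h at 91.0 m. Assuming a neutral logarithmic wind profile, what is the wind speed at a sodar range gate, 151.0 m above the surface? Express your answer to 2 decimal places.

33.49 km/h

Log law: V ∝ ln(z/z₀). From the pair, with r = V₁/V₂ = 0.56310,
ln z₀ = (ln z₁ − r·ln z₂)/(1 − r) = (2.4849 − 0.56310×4.5109)/0.43690 = -0.1263 → z₀ = 0.8814 m
V₃ = V₁ · ln(z₃/z₀)/ln(z₁/z₀) = 17.0 × 5.1435/2.6112 = 33.4871 km/h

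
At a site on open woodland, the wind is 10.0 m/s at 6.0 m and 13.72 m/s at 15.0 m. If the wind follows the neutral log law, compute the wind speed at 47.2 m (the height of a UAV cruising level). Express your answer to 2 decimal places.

Log law: V ∝ ln(z/z₀). From the pair, with r = V₁/V₂ = 0.72886,
ln z₀ = (ln z₁ − r·ln z₂)/(1 − r) = (1.7918 − 0.72886×2.7081)/0.27114 = -0.6714 → z₀ = 0.5110 m
V₃ = V₁ · ln(z₃/z₀)/ln(z₁/z₀) = 10.0 × 4.5258/2.4631 = 18.3740 m/s

18.37 m/s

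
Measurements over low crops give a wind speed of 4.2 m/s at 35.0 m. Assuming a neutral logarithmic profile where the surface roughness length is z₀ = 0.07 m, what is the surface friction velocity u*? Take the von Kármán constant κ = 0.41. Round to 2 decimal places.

u* ≈ 0.28 m/s

Log law: V(z) = (u*/κ) · ln(z/z₀) ⇒ u* = κ · V / ln(z/z₀)
u* = 0.41 × 4.2 / ln(35.0/0.07) = 0.41 × 4.2 / 6.2146
   = 1.7220 / 6.2146 = 0.2771 m/s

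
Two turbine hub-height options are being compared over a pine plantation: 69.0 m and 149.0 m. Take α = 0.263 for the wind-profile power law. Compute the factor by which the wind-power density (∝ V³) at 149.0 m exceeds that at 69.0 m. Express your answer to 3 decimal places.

1.836

Speed ratio: V_B/V_A = (z_B/z_A)^α = (149.0/69.0)^0.263 = (2.1594)^0.263 = 1.22442
Power-density ratio: P_B/P_A = (V_B/V_A)³ = (1.22442)³ = 1.83566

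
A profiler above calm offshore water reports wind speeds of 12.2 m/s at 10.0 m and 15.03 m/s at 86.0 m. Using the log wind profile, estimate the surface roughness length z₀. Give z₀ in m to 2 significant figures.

z₀ ≈ 0.00094 m

Log law: V(z) ∝ ln(z/z₀). With r = V₁/V₂ = 12.2/15.03 = 0.81171,
r · ln(z₂/z₀) = ln(z₁/z₀) ⇒ ln z₀ = (ln z₁ − r·ln z₂)/(1 − r)
ln z₀ = (2.30259 − 0.81171×4.45435) / 0.18829 = -6.9736
z₀ = exp(-6.9736) = 0.0009363 m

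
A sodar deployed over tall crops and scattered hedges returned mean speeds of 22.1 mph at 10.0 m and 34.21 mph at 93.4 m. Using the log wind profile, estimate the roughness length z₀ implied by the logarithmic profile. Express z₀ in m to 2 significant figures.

z₀ ≈ 0.17 m

Log law: V(z) ∝ ln(z/z₀). With r = V₁/V₂ = 22.1/34.21 = 0.64601,
r · ln(z₂/z₀) = ln(z₁/z₀) ⇒ ln z₀ = (ln z₁ − r·ln z₂)/(1 − r)
ln z₀ = (2.30259 − 0.64601×4.53689) / 0.35399 = -1.7749
z₀ = exp(-1.7749) = 0.1695 m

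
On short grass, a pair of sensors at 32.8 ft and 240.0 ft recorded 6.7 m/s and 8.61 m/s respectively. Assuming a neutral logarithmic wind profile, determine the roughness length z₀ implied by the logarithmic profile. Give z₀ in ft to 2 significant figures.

z₀ ≈ 0.030 ft

Log law: V(z) ∝ ln(z/z₀). With r = V₁/V₂ = 6.7/8.61 = 0.77816,
r · ln(z₂/z₀) = ln(z₁/z₀) ⇒ ln z₀ = (ln z₁ − r·ln z₂)/(1 − r)
ln z₀ = (3.49043 − 0.77816×5.48064) / 0.22184 = -3.4909
z₀ = exp(-3.4909) = 0.03047 ft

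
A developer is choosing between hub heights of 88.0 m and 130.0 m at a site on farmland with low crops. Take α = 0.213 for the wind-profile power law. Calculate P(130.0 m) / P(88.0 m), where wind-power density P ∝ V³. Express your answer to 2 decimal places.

Speed ratio: V_B/V_A = (z_B/z_A)^α = (130.0/88.0)^0.213 = (1.4773)^0.213 = 1.08666
Power-density ratio: P_B/P_A = (V_B/V_A)³ = (1.08666)³ = 1.28317

1.28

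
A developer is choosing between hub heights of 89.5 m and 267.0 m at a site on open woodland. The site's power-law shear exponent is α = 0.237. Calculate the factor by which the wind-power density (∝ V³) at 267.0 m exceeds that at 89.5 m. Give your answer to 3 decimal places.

2.175

Speed ratio: V_B/V_A = (z_B/z_A)^α = (267.0/89.5)^0.237 = (2.9832)^0.237 = 1.29569
Power-density ratio: P_B/P_A = (V_B/V_A)³ = (1.29569)³ = 2.17522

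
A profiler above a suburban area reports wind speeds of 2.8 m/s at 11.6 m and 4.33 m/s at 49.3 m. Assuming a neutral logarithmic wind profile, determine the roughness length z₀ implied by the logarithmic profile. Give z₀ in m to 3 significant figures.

Log law: V(z) ∝ ln(z/z₀). With r = V₁/V₂ = 2.8/4.33 = 0.64665,
r · ln(z₂/z₀) = ln(z₁/z₀) ⇒ ln z₀ = (ln z₁ − r·ln z₂)/(1 − r)
ln z₀ = (2.45101 − 0.64665×3.89792) / 0.35335 = -0.1970
z₀ = exp(-0.1970) = 0.8212 m

z₀ ≈ 0.821 m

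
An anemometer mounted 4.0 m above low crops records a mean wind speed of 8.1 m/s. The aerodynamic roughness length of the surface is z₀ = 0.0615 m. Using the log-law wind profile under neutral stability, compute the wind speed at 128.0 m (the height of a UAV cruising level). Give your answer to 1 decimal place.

14.8 m/s

Log law: V(z) ∝ ln(z/z₀), so V₂/V₁ = ln(z₂/z₀) / ln(z₁/z₀).
ln(128.0/0.0615) = 7.6407, ln(4.0/0.0615) = 4.1750
V₂ = 8.1 × 7.6407/4.1750 = 8.1 × 1.8301 = 14.8239 m/s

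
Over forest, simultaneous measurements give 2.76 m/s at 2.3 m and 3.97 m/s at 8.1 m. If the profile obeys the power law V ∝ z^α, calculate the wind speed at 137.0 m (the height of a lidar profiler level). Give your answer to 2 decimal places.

First find α: α = ln(V₂/V₁)/ln(z₂/z₁) = ln(3.97/2.76)/ln(8.1/2.3) = 0.36354/1.25895 = 0.2888
Extrapolate from 8.1 m to 137.0 m: V₃ = 3.97 × (137.0/8.1)^0.2888 = 3.97 × 2.2629 = 8.9837 m/s

8.98 m/s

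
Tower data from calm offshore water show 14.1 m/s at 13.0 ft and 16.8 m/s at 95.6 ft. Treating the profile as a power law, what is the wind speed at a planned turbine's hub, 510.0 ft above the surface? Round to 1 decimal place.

19.5 m/s

First find α: α = ln(V₂/V₁)/ln(z₂/z₁) = ln(16.8/14.1)/ln(95.6/13.0) = 0.17520/1.99522 = 0.0878
Extrapolate from 95.6 ft to 510.0 ft: V₃ = 16.8 × (510.0/95.6)^0.0878 = 16.8 × 1.1584 = 19.4607 m/s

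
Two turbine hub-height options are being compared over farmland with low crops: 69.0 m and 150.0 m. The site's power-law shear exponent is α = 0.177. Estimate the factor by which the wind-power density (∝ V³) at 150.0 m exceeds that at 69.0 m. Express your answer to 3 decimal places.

Speed ratio: V_B/V_A = (z_B/z_A)^α = (150.0/69.0)^0.177 = (2.1739)^0.177 = 1.14734
Power-density ratio: P_B/P_A = (V_B/V_A)³ = (1.14734)³ = 1.51034

1.510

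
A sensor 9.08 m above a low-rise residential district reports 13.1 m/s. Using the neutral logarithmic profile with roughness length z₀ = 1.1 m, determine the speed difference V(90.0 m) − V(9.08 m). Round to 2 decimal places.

14.24 m/s

Log law: V₂ = V₁ · ln(z₂/z₀)/ln(z₁/z₀) = 13.1 × 4.4045/2.1108 = 27.3356 m/s
ΔV = 27.3356 − 13.1 = 14.2356 m/s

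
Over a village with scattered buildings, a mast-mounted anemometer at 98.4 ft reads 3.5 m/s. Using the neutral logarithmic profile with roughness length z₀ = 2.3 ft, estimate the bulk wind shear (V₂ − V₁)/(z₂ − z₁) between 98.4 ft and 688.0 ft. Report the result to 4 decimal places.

Log law: V₂ = V₁ · ln(z₂/z₀)/ln(z₁/z₀) = 3.5 × 5.7009/3.7561 = 5.3121 m/s
ΔV/Δz = (5.3121 − 3.5)/(688.0 − 98.4) = 1.8121/589.6000 = 0.00307 m/s/ft

0.0031 m/s/ft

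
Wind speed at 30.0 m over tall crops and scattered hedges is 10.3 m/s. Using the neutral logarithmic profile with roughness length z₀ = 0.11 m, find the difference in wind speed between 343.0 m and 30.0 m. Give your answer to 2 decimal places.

4.47 m/s

Log law: V₂ = V₁ · ln(z₂/z₀)/ln(z₁/z₀) = 10.3 × 8.0450/5.6085 = 14.7747 m/s
ΔV = 14.7747 − 10.3 = 4.4747 m/s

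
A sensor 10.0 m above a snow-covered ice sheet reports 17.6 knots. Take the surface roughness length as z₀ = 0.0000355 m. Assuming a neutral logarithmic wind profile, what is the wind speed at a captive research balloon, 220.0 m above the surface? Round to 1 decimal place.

21.9 knots

Log law: V(z) ∝ ln(z/z₀), so V₂/V₁ = ln(z₂/z₀) / ln(z₁/z₀).
ln(220.0/0.0000355) = 15.6396, ln(10.0/0.0000355) = 12.5486
V₂ = 17.6 × 15.6396/12.5486 = 17.6 × 1.2463 = 21.9353 knots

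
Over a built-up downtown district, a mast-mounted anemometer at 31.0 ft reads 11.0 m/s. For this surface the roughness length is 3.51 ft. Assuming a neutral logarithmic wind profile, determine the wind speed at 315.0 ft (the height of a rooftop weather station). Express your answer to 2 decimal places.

Log law: V(z) ∝ ln(z/z₀), so V₂/V₁ = ln(z₂/z₀) / ln(z₁/z₀).
ln(315.0/3.51) = 4.4970, ln(31.0/3.51) = 2.1784
V₂ = 11.0 × 4.4970/2.1784 = 11.0 × 2.0644 = 22.7080 m/s

22.71 m/s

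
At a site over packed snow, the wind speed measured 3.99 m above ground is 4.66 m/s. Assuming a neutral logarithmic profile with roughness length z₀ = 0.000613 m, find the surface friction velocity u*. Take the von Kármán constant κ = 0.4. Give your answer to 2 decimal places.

Log law: V(z) = (u*/κ) · ln(z/z₀) ⇒ u* = κ · V / ln(z/z₀)
u* = 0.4 × 4.66 / ln(3.99/0.000613) = 0.4 × 4.66 / 8.7809
   = 1.8640 / 8.7809 = 0.2123 m/s

u* ≈ 0.21 m/s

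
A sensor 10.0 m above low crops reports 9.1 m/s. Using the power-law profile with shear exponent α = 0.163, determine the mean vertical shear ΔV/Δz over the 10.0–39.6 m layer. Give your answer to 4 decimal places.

0.0773 m/s/m

Power law: V₂ = V₁ · (z₂/z₁)^α = 9.1 × (3.9600)^0.163 = 11.3885 m/s
ΔV/Δz = (11.3885 − 9.1)/(39.6 − 10.0) = 2.2885/29.6000 = 0.07731 m/s/m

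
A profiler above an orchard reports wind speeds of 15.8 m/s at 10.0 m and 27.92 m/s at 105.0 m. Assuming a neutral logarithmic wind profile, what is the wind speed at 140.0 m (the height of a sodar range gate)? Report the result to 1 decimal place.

Log law: V ∝ ln(z/z₀). From the pair, with r = V₁/V₂ = 0.56590,
ln z₀ = (ln z₁ − r·ln z₂)/(1 − r) = (2.3026 − 0.56590×4.6540)/0.43410 = -0.7627 → z₀ = 0.4664 m
V₃ = V₁ · ln(z₃/z₀)/ln(z₁/z₀) = 15.8 × 5.7044/3.0653 = 29.4028 m/s

29.4 m/s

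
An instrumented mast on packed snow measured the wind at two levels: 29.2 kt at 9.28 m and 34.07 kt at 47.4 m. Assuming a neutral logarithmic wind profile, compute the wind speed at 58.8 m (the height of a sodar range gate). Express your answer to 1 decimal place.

34.7 kt

Log law: V ∝ ln(z/z₀). From the pair, with r = V₁/V₂ = 0.85706,
ln z₀ = (ln z₁ − r·ln z₂)/(1 − r) = (2.2279 − 0.85706×3.8586)/0.14294 = -7.5500 → z₀ = 0.0005261 m
V₃ = V₁ · ln(z₃/z₀)/ln(z₁/z₀) = 29.2 × 11.6241/9.7779 = 34.7136 kt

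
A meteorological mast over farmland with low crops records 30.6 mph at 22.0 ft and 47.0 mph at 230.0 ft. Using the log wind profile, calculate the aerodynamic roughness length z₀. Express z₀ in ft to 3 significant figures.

Log law: V(z) ∝ ln(z/z₀). With r = V₁/V₂ = 30.6/47.0 = 0.65106,
r · ln(z₂/z₀) = ln(z₁/z₀) ⇒ ln z₀ = (ln z₁ − r·ln z₂)/(1 − r)
ln z₀ = (3.09104 − 0.65106×5.43808) / 0.34894 = -1.2882
z₀ = exp(-1.2882) = 0.2758 ft

z₀ ≈ 0.276 ft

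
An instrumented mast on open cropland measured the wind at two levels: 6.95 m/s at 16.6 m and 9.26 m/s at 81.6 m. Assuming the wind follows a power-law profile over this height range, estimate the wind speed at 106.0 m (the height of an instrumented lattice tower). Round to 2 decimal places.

First find α: α = ln(V₂/V₁)/ln(z₂/z₁) = ln(9.26/6.95)/ln(81.6/16.6) = 0.28696/1.59243 = 0.1802
Extrapolate from 81.6 m to 106.0 m: V₃ = 9.26 × (106.0/81.6)^0.1802 = 9.26 × 1.0483 = 9.7070 m/s

9.71 m/s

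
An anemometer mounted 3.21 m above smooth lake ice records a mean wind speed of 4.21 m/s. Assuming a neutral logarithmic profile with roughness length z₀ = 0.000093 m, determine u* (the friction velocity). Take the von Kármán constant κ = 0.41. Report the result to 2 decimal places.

Log law: V(z) = (u*/κ) · ln(z/z₀) ⇒ u* = κ · V / ln(z/z₀)
u* = 0.41 × 4.21 / ln(3.21/0.000093) = 0.41 × 4.21 / 10.4492
   = 1.7261 / 10.4492 = 0.1652 m/s

u* ≈ 0.17 m/s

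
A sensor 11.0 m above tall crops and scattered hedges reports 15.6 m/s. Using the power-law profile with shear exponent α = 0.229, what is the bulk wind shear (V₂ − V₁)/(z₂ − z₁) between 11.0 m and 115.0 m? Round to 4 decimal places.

0.1068 m/s/m

Power law: V₂ = V₁ · (z₂/z₁)^α = 15.6 × (10.4545)^0.229 = 26.7021 m/s
ΔV/Δz = (26.7021 − 15.6)/(115.0 − 11.0) = 11.1021/104.0000 = 0.10675 m/s/m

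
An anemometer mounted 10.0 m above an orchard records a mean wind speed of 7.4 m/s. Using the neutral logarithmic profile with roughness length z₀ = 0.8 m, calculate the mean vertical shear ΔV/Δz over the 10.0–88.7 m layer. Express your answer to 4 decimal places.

0.0813 m/s/m

Log law: V₂ = V₁ · ln(z₂/z₀)/ln(z₁/z₀) = 7.4 × 4.7084/2.5257 = 13.7949 m/s
ΔV/Δz = (13.7949 − 7.4)/(88.7 − 10.0) = 6.3949/78.7000 = 0.08126 m/s/m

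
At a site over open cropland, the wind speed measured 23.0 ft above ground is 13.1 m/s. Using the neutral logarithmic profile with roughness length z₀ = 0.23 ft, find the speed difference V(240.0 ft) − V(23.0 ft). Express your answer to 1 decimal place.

Log law: V₂ = V₁ · ln(z₂/z₀)/ln(z₁/z₀) = 13.1 × 6.9503/4.6052 = 19.7711 m/s
ΔV = 19.7711 − 13.1 = 6.6711 m/s

6.7 m/s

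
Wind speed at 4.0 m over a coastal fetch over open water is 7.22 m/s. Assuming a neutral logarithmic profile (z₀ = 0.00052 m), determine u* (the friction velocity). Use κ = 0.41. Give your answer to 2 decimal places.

u* ≈ 0.33 m/s

Log law: V(z) = (u*/κ) · ln(z/z₀) ⇒ u* = κ · V / ln(z/z₀)
u* = 0.41 × 7.22 / ln(4.0/0.00052) = 0.41 × 7.22 / 8.9480
   = 2.9602 / 8.9480 = 0.3308 m/s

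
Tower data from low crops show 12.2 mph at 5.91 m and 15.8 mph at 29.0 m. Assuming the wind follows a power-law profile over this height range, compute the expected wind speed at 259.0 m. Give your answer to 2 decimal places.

22.55 mph

First find α: α = ln(V₂/V₁)/ln(z₂/z₁) = ln(15.8/12.2)/ln(29.0/5.91) = 0.25857/1.59065 = 0.1626
Extrapolate from 29.0 m to 259.0 m: V₃ = 15.8 × (259.0/29.0)^0.1626 = 15.8 × 1.4275 = 22.5546 mph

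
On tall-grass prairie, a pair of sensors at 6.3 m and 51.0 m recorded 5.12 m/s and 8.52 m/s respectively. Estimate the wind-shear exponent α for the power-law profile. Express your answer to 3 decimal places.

α ≈ 0.244

Power law: V₂/V₁ = (z₂/z₁)^α ⇒ α = ln(V₂/V₁) / ln(z₂/z₁)
α = ln(8.52/5.12) / ln(51.0/6.3) = ln(1.6641) / ln(8.0952)
  = 0.50926 / 2.09128 = 0.24352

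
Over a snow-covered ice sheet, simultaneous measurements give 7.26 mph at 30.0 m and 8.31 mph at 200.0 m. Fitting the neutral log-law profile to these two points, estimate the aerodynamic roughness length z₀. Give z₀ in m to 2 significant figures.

Log law: V(z) ∝ ln(z/z₀). With r = V₁/V₂ = 7.26/8.31 = 0.87365,
r · ln(z₂/z₀) = ln(z₁/z₀) ⇒ ln z₀ = (ln z₁ − r·ln z₂)/(1 − r)
ln z₀ = (3.40120 − 0.87365×5.29832) / 0.12635 = -9.7160
z₀ = exp(-9.7160) = 0.00006031 m

z₀ ≈ 0.000060 m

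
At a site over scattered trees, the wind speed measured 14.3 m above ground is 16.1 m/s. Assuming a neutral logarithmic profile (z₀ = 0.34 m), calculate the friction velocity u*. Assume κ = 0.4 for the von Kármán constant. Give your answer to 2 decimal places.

u* ≈ 1.72 m/s

Log law: V(z) = (u*/κ) · ln(z/z₀) ⇒ u* = κ · V / ln(z/z₀)
u* = 0.4 × 16.1 / ln(14.3/0.34) = 0.4 × 16.1 / 3.7391
   = 6.4400 / 3.7391 = 1.7224 m/s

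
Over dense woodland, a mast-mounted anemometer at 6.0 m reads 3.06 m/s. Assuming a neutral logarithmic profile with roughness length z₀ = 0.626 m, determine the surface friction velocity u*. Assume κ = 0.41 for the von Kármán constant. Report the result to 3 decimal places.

Log law: V(z) = (u*/κ) · ln(z/z₀) ⇒ u* = κ · V / ln(z/z₀)
u* = 0.41 × 3.06 / ln(6.0/0.626) = 0.41 × 3.06 / 2.2602
   = 1.2546 / 2.2602 = 0.5551 m/s

u* ≈ 0.555 m/s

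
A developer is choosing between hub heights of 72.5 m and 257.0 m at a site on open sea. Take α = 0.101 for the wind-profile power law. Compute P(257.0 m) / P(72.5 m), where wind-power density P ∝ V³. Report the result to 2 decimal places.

1.47

Speed ratio: V_B/V_A = (z_B/z_A)^α = (257.0/72.5)^0.101 = (3.5448)^0.101 = 1.13634
Power-density ratio: P_B/P_A = (V_B/V_A)³ = (1.13634)³ = 1.46733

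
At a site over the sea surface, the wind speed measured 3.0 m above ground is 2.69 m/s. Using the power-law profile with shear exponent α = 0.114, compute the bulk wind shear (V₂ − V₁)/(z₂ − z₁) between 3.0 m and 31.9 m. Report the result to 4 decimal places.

0.0288 m/s/m

Power law: V₂ = V₁ · (z₂/z₁)^α = 2.69 × (10.6333)^0.114 = 3.5220 m/s
ΔV/Δz = (3.5220 − 2.69)/(31.9 − 3.0) = 0.8320/28.9000 = 0.02879 m/s/m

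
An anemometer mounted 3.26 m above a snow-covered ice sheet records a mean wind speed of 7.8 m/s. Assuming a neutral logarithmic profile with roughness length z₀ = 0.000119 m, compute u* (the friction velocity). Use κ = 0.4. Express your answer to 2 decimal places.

Log law: V(z) = (u*/κ) · ln(z/z₀) ⇒ u* = κ · V / ln(z/z₀)
u* = 0.4 × 7.8 / ln(3.26/0.000119) = 0.4 × 7.8 / 10.2181
   = 3.1200 / 10.2181 = 0.3053 m/s

u* ≈ 0.31 m/s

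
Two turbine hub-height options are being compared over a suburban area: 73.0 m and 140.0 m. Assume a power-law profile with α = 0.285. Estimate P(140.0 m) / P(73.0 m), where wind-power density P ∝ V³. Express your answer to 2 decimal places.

Speed ratio: V_B/V_A = (z_B/z_A)^α = (140.0/73.0)^0.285 = (1.9178)^0.285 = 1.20393
Power-density ratio: P_B/P_A = (V_B/V_A)³ = (1.20393)³ = 1.74501

1.75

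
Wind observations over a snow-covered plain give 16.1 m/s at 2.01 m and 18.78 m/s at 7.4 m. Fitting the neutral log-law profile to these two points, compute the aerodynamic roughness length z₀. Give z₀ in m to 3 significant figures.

Log law: V(z) ∝ ln(z/z₀). With r = V₁/V₂ = 16.1/18.78 = 0.85729,
r · ln(z₂/z₀) = ln(z₁/z₀) ⇒ ln z₀ = (ln z₁ − r·ln z₂)/(1 − r)
ln z₀ = (0.69813 − 0.85729×2.00148) / 0.14271 = -7.1317
z₀ = exp(-7.1317) = 0.0007994 m

z₀ ≈ 0.000799 m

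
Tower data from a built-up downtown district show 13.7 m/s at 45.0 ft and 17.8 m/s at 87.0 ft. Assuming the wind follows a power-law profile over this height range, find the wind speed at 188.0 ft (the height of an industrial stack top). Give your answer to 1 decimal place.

First find α: α = ln(V₂/V₁)/ln(z₂/z₁) = ln(17.8/13.7)/ln(87.0/45.0) = 0.26180/0.65925 = 0.3971
Extrapolate from 87.0 ft to 188.0 ft: V₃ = 17.8 × (188.0/87.0)^0.3971 = 17.8 × 1.3580 = 24.1720 m/s

24.2 m/s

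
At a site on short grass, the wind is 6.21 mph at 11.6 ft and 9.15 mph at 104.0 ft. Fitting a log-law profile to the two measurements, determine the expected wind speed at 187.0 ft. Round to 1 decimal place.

Log law: V ∝ ln(z/z₀). From the pair, with r = V₁/V₂ = 0.67869,
ln z₀ = (ln z₁ − r·ln z₂)/(1 − r) = (2.4510 − 0.67869×4.6444)/0.32131 = -2.1820 → z₀ = 0.1128 ft
V₃ = V₁ · ln(z₃/z₀)/ln(z₁/z₀) = 6.21 × 7.4131/4.6330 = 9.9364 mph

9.9 mph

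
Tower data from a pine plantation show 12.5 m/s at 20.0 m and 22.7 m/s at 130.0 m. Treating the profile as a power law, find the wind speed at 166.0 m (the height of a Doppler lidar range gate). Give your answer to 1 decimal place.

24.5 m/s

First find α: α = ln(V₂/V₁)/ln(z₂/z₁) = ln(22.7/12.5)/ln(130.0/20.0) = 0.59664/1.87180 = 0.3187
Extrapolate from 130.0 m to 166.0 m: V₃ = 22.7 × (166.0/130.0)^0.3187 = 22.7 × 1.0810 = 24.5395 m/s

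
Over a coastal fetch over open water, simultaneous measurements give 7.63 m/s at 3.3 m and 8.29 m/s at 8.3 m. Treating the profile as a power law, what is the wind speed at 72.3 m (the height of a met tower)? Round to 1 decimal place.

First find α: α = ln(V₂/V₁)/ln(z₂/z₁) = ln(8.29/7.63)/ln(8.3/3.3) = 0.08296/0.92233 = 0.0899
Extrapolate from 8.3 m to 72.3 m: V₃ = 8.29 × (72.3/8.3)^0.0899 = 8.29 × 1.2149 = 10.0719 m/s

10.1 m/s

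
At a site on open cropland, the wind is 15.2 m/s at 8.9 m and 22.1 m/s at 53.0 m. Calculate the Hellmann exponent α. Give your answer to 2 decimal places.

Power law: V₂/V₁ = (z₂/z₁)^α ⇒ α = ln(V₂/V₁) / ln(z₂/z₁)
α = ln(22.1/15.2) / ln(53.0/8.9) = ln(1.4539) / ln(5.9551)
  = 0.37428 / 1.78424 = 0.20977

α ≈ 0.21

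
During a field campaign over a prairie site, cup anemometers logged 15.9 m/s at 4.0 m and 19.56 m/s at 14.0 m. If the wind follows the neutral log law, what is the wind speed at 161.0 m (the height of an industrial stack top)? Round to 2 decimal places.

Log law: V ∝ ln(z/z₀). From the pair, with r = V₁/V₂ = 0.81288,
ln z₀ = (ln z₁ − r·ln z₂)/(1 − r) = (1.3863 − 0.81288×2.6391)/0.18712 = -4.0560 → z₀ = 0.01732 m
V₃ = V₁ · ln(z₃/z₀)/ln(z₁/z₀) = 15.9 × 9.1374/5.4423 = 26.6954 m/s

26.70 m/s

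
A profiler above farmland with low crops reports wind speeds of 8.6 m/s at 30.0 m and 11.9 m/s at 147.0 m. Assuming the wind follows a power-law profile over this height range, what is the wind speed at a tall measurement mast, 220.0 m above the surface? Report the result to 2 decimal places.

12.92 m/s

First find α: α = ln(V₂/V₁)/ln(z₂/z₁) = ln(11.9/8.6)/ln(147.0/30.0) = 0.32478/1.58924 = 0.2044
Extrapolate from 147.0 m to 220.0 m: V₃ = 11.9 × (220.0/147.0)^0.2044 = 11.9 × 1.0859 = 12.9221 m/s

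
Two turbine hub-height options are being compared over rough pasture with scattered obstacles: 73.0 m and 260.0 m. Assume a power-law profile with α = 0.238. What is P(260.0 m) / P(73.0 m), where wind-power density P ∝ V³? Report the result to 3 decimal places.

2.477

Speed ratio: V_B/V_A = (z_B/z_A)^α = (260.0/73.0)^0.238 = (3.5616)^0.238 = 1.35298
Power-density ratio: P_B/P_A = (V_B/V_A)³ = (1.35298)³ = 2.47673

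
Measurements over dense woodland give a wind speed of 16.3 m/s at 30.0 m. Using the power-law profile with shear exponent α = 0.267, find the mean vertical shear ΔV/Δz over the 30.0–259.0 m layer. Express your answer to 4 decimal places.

0.0554 m/s/m

Power law: V₂ = V₁ · (z₂/z₁)^α = 16.3 × (8.6333)^0.267 = 28.9833 m/s
ΔV/Δz = (28.9833 − 16.3)/(259.0 − 30.0) = 12.6833/229.0000 = 0.05539 m/s/m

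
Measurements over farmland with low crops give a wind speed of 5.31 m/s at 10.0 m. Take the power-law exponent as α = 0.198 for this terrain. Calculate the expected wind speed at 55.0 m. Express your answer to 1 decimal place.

7.4 m/s

Power-law profile: V₂ = V₁ · (z₂/z₁)^α
V₂ = 5.31 × (55.0/10.0)^0.198 = 5.31 × (5.5000)^0.198
    = 5.31 × 1.4015 = 7.4419 m/s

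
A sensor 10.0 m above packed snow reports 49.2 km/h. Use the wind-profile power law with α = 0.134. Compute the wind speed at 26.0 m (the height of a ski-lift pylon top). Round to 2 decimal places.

Power-law profile: V₂ = V₁ · (z₂/z₁)^α
V₂ = 49.2 × (26.0/10.0)^0.134 = 49.2 × (2.6000)^0.134
    = 49.2 × 1.1366 = 55.9206 km/h

55.92 km/h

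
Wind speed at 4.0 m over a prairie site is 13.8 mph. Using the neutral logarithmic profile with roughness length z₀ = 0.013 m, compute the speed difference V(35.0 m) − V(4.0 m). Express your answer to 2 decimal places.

Log law: V₂ = V₁ · ln(z₂/z₀)/ln(z₁/z₀) = 13.8 × 7.8982/5.7291 = 19.0247 mph
ΔV = 19.0247 − 13.8 = 5.2247 mph

5.22 mph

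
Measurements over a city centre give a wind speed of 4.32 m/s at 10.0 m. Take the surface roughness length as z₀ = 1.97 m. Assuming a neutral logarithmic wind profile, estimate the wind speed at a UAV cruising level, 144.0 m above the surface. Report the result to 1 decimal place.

Log law: V(z) ∝ ln(z/z₀), so V₂/V₁ = ln(z₂/z₀) / ln(z₁/z₀).
ln(144.0/1.97) = 4.2918, ln(10.0/1.97) = 1.6246
V₂ = 4.32 × 4.2918/1.6246 = 4.32 × 2.6418 = 11.4127 m/s

11.4 m/s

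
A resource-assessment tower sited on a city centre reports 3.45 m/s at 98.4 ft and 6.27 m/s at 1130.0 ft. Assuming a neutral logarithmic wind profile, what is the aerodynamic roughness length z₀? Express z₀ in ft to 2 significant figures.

z₀ ≈ 5.0 ft

Log law: V(z) ∝ ln(z/z₀). With r = V₁/V₂ = 3.45/6.27 = 0.55024,
r · ln(z₂/z₀) = ln(z₁/z₀) ⇒ ln z₀ = (ln z₁ − r·ln z₂)/(1 − r)
ln z₀ = (4.58904 − 0.55024×7.02997) / 0.44976 = 1.6028
z₀ = exp(1.6028) = 4.967 ft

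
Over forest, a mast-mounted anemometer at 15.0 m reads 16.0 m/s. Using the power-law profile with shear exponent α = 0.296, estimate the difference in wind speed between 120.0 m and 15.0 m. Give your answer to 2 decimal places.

13.61 m/s

Power law: V₂ = V₁ · (z₂/z₁)^α = 16.0 × (8.0000)^0.296 = 29.6097 m/s
ΔV = 29.6097 − 16.0 = 13.6097 m/s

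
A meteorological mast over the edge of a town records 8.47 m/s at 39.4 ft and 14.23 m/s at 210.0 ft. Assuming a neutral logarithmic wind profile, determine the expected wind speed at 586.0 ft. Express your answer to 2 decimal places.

Log law: V ∝ ln(z/z₀). From the pair, with r = V₁/V₂ = 0.59522,
ln z₀ = (ln z₁ − r·ln z₂)/(1 − r) = (3.6738 − 0.59522×5.3471)/0.40478 = 1.2131 → z₀ = 3.364 ft
V₃ = V₁ · ln(z₃/z₀)/ln(z₁/z₀) = 8.47 × 5.1602/2.4606 = 17.7624 m/s

17.76 m/s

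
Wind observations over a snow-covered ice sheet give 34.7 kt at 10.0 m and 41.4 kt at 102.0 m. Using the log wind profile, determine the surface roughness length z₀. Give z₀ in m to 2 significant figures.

z₀ ≈ 0.000060 m

Log law: V(z) ∝ ln(z/z₀). With r = V₁/V₂ = 34.7/41.4 = 0.83816,
r · ln(z₂/z₀) = ln(z₁/z₀) ⇒ ln z₀ = (ln z₁ − r·ln z₂)/(1 − r)
ln z₀ = (2.30259 − 0.83816×4.62497) / 0.16184 = -9.7253
z₀ = exp(-9.7253) = 0.00005975 m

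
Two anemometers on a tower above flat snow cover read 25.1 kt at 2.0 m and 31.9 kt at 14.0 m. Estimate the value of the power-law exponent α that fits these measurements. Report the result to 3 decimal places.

Power law: V₂/V₁ = (z₂/z₁)^α ⇒ α = ln(V₂/V₁) / ln(z₂/z₁)
α = ln(31.9/25.1) / ln(14.0/2.0) = ln(1.2709) / ln(7.0000)
  = 0.23974 / 1.94591 = 0.12320

α ≈ 0.123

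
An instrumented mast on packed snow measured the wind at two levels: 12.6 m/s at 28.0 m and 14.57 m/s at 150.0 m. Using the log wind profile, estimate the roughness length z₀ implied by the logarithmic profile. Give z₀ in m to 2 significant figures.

z₀ ≈ 0.00061 m

Log law: V(z) ∝ ln(z/z₀). With r = V₁/V₂ = 12.6/14.57 = 0.86479,
r · ln(z₂/z₀) = ln(z₁/z₀) ⇒ ln z₀ = (ln z₁ − r·ln z₂)/(1 − r)
ln z₀ = (3.33220 − 0.86479×5.01064) / 0.13521 = -7.4029
z₀ = exp(-7.4029) = 0.0006095 m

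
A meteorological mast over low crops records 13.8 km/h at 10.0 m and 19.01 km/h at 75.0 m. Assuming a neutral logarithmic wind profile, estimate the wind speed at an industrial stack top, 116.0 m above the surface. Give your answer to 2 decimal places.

Log law: V ∝ ln(z/z₀). From the pair, with r = V₁/V₂ = 0.72593,
ln z₀ = (ln z₁ − r·ln z₂)/(1 − r) = (2.3026 − 0.72593×4.3175)/0.27407 = -3.0344 → z₀ = 0.04810 m
V₃ = V₁ · ln(z₃/z₀)/ln(z₁/z₀) = 13.8 × 7.7880/5.3370 = 20.1376 km/h

20.14 km/h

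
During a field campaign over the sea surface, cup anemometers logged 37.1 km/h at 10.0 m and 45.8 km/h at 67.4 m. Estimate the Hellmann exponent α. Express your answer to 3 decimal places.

α ≈ 0.110

Power law: V₂/V₁ = (z₂/z₁)^α ⇒ α = ln(V₂/V₁) / ln(z₂/z₁)
α = ln(45.8/37.1) / ln(67.4/10.0) = ln(1.2345) / ln(6.7400)
  = 0.21067 / 1.90806 = 0.11041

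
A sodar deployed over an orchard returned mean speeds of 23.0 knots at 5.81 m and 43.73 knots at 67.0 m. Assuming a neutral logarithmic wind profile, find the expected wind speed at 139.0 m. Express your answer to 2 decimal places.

49.92 knots

Log law: V ∝ ln(z/z₀). From the pair, with r = V₁/V₂ = 0.52595,
ln z₀ = (ln z₁ − r·ln z₂)/(1 − r) = (1.7596 − 0.52595×4.2047)/0.47405 = -0.9533 → z₀ = 0.3855 m
V₃ = V₁ · ln(z₃/z₀)/ln(z₁/z₀) = 23.0 × 5.8878/2.7129 = 49.9172 knots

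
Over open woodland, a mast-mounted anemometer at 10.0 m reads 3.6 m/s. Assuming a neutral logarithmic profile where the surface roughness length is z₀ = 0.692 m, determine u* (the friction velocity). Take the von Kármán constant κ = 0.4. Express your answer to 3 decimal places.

u* ≈ 0.539 m/s

Log law: V(z) = (u*/κ) · ln(z/z₀) ⇒ u* = κ · V / ln(z/z₀)
u* = 0.4 × 3.6 / ln(10.0/0.692) = 0.4 × 3.6 / 2.6708
   = 1.4400 / 2.6708 = 0.5392 m/s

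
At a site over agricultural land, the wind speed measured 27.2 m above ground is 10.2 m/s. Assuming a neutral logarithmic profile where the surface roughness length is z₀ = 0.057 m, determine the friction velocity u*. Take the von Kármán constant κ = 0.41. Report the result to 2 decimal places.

u* ≈ 0.68 m/s

Log law: V(z) = (u*/κ) · ln(z/z₀) ⇒ u* = κ · V / ln(z/z₀)
u* = 0.41 × 10.2 / ln(27.2/0.057) = 0.41 × 10.2 / 6.1679
   = 4.1820 / 6.1679 = 0.6780 m/s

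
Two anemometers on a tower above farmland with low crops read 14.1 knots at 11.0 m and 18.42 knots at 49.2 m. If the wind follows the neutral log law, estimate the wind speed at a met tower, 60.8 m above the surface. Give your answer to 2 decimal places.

Log law: V ∝ ln(z/z₀). From the pair, with r = V₁/V₂ = 0.76547,
ln z₀ = (ln z₁ − r·ln z₂)/(1 − r) = (2.3979 − 0.76547×3.8959)/0.23453 = -2.4914 → z₀ = 0.08279 m
V₃ = V₁ · ln(z₃/z₀)/ln(z₁/z₀) = 14.1 × 6.5990/4.8893 = 19.0305 knots

19.03 knots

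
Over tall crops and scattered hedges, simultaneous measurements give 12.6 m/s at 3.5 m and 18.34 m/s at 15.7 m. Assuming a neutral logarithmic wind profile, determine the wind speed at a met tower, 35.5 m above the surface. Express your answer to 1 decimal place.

Log law: V ∝ ln(z/z₀). From the pair, with r = V₁/V₂ = 0.68702,
ln z₀ = (ln z₁ − r·ln z₂)/(1 − r) = (1.2528 − 0.68702×2.7537)/0.31298 = -2.0419 → z₀ = 0.1298 m
V₃ = V₁ · ln(z₃/z₀)/ln(z₁/z₀) = 12.6 × 5.6114/3.2947 = 21.4602 m/s

21.5 m/s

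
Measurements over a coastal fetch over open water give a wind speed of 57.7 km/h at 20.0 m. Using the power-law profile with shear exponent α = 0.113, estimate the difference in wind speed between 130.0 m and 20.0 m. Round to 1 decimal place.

Power law: V₂ = V₁ · (z₂/z₁)^α = 57.7 × (6.5000)^0.113 = 71.2911 km/h
ΔV = 71.2911 − 57.7 = 13.5911 km/h

13.6 km/h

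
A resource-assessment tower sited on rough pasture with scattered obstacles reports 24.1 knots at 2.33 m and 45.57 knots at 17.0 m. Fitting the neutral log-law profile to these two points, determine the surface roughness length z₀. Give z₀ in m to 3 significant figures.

z₀ ≈ 0.250 m

Log law: V(z) ∝ ln(z/z₀). With r = V₁/V₂ = 24.1/45.57 = 0.52886,
r · ln(z₂/z₀) = ln(z₁/z₀) ⇒ ln z₀ = (ln z₁ − r·ln z₂)/(1 − r)
ln z₀ = (0.84587 − 0.52886×2.83321) / 0.47114 = -1.3849
z₀ = exp(-1.3849) = 0.2503 m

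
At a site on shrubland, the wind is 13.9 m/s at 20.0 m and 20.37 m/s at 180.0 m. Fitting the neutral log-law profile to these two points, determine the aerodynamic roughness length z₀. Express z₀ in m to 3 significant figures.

Log law: V(z) ∝ ln(z/z₀). With r = V₁/V₂ = 13.9/20.37 = 0.68238,
r · ln(z₂/z₀) = ln(z₁/z₀) ⇒ ln z₀ = (ln z₁ − r·ln z₂)/(1 − r)
ln z₀ = (2.99573 − 0.68238×5.19296) / 0.31762 = -1.7247
z₀ = exp(-1.7247) = 0.1782 m

z₀ ≈ 0.178 m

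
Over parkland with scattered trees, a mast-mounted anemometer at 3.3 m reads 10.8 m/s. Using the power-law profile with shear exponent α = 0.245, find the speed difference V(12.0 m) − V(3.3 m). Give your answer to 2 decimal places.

Power law: V₂ = V₁ · (z₂/z₁)^α = 10.8 × (3.6364)^0.245 = 14.8179 m/s
ΔV = 14.8179 − 10.8 = 4.0179 m/s

4.02 m/s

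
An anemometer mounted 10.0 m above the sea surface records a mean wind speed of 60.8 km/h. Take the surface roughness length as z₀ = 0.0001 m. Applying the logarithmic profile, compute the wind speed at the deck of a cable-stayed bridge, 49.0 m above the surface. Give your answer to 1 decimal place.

69.2 km/h

Log law: V(z) ∝ ln(z/z₀), so V₂/V₁ = ln(z₂/z₀) / ln(z₁/z₀).
ln(49.0/0.0001) = 13.1022, ln(10.0/0.0001) = 11.5129
V₂ = 60.8 × 13.1022/11.5129 = 60.8 × 1.1380 = 69.1928 km/h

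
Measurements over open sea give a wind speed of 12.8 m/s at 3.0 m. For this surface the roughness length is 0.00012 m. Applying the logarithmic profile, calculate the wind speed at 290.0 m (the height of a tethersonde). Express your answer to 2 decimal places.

Log law: V(z) ∝ ln(z/z₀), so V₂/V₁ = ln(z₂/z₀) / ln(z₁/z₀).
ln(290.0/0.00012) = 14.6979, ln(3.0/0.00012) = 10.1266
V₂ = 12.8 × 14.6979/10.1266 = 12.8 × 1.4514 = 18.5781 m/s

18.58 m/s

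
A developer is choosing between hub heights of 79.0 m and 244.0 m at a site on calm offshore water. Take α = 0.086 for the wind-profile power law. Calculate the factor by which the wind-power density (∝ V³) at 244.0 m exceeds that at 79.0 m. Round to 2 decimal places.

1.34

Speed ratio: V_B/V_A = (z_B/z_A)^α = (244.0/79.0)^0.086 = (3.0886)^0.086 = 1.10184
Power-density ratio: P_B/P_A = (V_B/V_A)³ = (1.10184)³ = 1.33770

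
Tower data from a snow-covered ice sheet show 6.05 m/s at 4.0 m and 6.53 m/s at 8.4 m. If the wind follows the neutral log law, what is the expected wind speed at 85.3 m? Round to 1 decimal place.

Log law: V ∝ ln(z/z₀). From the pair, with r = V₁/V₂ = 0.92649,
ln z₀ = (ln z₁ − r·ln z₂)/(1 − r) = (1.3863 − 0.92649×2.1282)/0.07351 = -7.9652 → z₀ = 0.0003473 m
V₃ = V₁ · ln(z₃/z₀)/ln(z₁/z₀) = 6.05 × 12.4114/9.3515 = 8.0296 m/s

8.0 m/s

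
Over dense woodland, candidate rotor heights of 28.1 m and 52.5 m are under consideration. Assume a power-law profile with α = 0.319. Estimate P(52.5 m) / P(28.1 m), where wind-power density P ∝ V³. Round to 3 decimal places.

1.819

Speed ratio: V_B/V_A = (z_B/z_A)^α = (52.5/28.1)^0.319 = (1.8683)^0.319 = 1.22066
Power-density ratio: P_B/P_A = (V_B/V_A)³ = (1.22066)³ = 1.81878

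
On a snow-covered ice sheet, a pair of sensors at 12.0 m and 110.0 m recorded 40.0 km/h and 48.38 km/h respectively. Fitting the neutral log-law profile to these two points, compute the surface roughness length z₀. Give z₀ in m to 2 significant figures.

z₀ ≈ 0.00031 m

Log law: V(z) ∝ ln(z/z₀). With r = V₁/V₂ = 40.0/48.38 = 0.82679,
r · ln(z₂/z₀) = ln(z₁/z₀) ⇒ ln z₀ = (ln z₁ − r·ln z₂)/(1 − r)
ln z₀ = (2.48491 − 0.82679×4.70048) / 0.17321 = -8.0906
z₀ = exp(-8.0906) = 0.0003064 m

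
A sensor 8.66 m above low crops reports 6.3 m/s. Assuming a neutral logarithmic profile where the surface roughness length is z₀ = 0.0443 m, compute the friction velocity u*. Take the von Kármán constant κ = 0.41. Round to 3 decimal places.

Log law: V(z) = (u*/κ) · ln(z/z₀) ⇒ u* = κ · V / ln(z/z₀)
u* = 0.41 × 6.3 / ln(8.66/0.0443) = 0.41 × 6.3 / 5.2755
   = 2.5830 / 5.2755 = 0.4896 m/s

u* ≈ 0.490 m/s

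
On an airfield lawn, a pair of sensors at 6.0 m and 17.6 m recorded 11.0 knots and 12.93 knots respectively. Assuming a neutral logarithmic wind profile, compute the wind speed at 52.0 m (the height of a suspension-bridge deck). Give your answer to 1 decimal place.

Log law: V ∝ ln(z/z₀). From the pair, with r = V₁/V₂ = 0.85073,
ln z₀ = (ln z₁ − r·ln z₂)/(1 − r) = (1.7918 − 0.85073×2.8679)/0.14927 = -4.3417 → z₀ = 0.01301 m
V₃ = V₁ · ln(z₃/z₀)/ln(z₁/z₀) = 11.0 × 8.2929/6.1334 = 14.8729 knots

14.9 knots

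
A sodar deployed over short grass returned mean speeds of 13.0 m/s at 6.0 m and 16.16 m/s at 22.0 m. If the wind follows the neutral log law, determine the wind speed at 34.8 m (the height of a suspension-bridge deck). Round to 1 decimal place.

Log law: V ∝ ln(z/z₀). From the pair, with r = V₁/V₂ = 0.80446,
ln z₀ = (ln z₁ − r·ln z₂)/(1 − r) = (1.7918 − 0.80446×3.0910)/0.19554 = -3.5534 → z₀ = 0.02863 m
V₃ = V₁ · ln(z₃/z₀)/ln(z₁/z₀) = 13.0 × 7.1030/5.3452 = 17.2753 m/s

17.3 m/s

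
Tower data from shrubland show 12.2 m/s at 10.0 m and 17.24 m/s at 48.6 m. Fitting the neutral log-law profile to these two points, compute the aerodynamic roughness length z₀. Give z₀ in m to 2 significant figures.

Log law: V(z) ∝ ln(z/z₀). With r = V₁/V₂ = 12.2/17.24 = 0.70766,
r · ln(z₂/z₀) = ln(z₁/z₀) ⇒ ln z₀ = (ln z₁ − r·ln z₂)/(1 − r)
ln z₀ = (2.30259 − 0.70766×3.88362) / 0.29234 = -1.5245
z₀ = exp(-1.5245) = 0.2177 m

z₀ ≈ 0.22 m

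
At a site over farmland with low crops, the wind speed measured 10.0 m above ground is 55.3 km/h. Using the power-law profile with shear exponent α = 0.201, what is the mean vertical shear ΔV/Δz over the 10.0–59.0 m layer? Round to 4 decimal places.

0.4838 km/h/m

Power law: V₂ = V₁ · (z₂/z₁)^α = 55.3 × (5.9000)^0.201 = 79.0071 km/h
ΔV/Δz = (79.0071 − 55.3)/(59.0 − 10.0) = 23.7071/49.0000 = 0.48382 km/h/m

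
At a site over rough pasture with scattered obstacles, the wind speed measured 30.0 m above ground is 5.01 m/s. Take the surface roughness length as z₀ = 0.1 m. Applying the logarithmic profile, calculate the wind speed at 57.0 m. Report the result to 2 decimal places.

5.57 m/s

Log law: V(z) ∝ ln(z/z₀), so V₂/V₁ = ln(z₂/z₀) / ln(z₁/z₀).
ln(57.0/0.1) = 6.3456, ln(30.0/0.1) = 5.7038
V₂ = 5.01 × 6.3456/5.7038 = 5.01 × 1.1125 = 5.5738 m/s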